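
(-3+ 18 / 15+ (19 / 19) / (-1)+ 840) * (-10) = -8372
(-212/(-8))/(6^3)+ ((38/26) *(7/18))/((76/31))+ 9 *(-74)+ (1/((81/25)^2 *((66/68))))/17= -29976887035/45034704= -665.64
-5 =-5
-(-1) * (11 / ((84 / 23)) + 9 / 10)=1643 / 420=3.91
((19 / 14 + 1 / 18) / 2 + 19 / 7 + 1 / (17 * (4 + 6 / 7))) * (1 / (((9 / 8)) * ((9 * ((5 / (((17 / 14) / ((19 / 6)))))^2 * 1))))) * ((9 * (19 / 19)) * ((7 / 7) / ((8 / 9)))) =2500 / 123823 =0.02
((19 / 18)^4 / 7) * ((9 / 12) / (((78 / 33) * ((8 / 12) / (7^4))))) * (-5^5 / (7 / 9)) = -219509434375 / 269568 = -814300.79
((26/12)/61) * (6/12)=13/732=0.02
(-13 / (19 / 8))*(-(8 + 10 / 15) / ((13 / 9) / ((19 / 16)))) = 39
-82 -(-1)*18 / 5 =-392 / 5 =-78.40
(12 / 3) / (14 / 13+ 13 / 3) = 156 / 211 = 0.74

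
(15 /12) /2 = 5 /8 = 0.62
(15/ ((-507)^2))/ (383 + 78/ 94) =47/ 309144264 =0.00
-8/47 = -0.17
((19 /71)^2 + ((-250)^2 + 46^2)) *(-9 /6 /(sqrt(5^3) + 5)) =977188851 /201640 - 977188851 *sqrt(5) /201640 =-5990.24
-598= -598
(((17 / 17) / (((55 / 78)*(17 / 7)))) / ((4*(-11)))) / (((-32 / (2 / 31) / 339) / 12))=277641 / 2550680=0.11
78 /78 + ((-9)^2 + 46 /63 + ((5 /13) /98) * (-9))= 948179 /11466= 82.69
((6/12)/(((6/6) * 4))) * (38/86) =19/344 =0.06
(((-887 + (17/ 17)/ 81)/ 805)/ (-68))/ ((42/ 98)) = 35923/ 950130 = 0.04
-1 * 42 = -42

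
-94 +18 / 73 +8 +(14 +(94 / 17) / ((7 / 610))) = 3562498 / 8687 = 410.10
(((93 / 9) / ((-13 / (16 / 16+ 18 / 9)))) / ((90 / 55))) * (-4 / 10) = 341 / 585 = 0.58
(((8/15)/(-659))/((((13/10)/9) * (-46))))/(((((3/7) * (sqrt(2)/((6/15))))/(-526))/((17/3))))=-0.24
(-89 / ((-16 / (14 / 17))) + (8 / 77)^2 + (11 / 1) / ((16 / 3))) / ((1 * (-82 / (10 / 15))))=-3577037 / 66120208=-0.05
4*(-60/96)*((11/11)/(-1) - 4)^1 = 25/2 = 12.50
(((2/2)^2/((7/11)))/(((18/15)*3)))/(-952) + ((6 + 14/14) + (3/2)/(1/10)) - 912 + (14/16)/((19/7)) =-889.68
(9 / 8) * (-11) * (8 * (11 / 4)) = -1089 / 4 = -272.25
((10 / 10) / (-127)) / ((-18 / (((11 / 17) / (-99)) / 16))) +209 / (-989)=-0.21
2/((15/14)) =28/15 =1.87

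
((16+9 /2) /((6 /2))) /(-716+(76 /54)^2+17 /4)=-19926 /2069687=-0.01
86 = 86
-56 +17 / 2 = -95 / 2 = -47.50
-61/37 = -1.65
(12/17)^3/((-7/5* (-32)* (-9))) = -30/34391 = -0.00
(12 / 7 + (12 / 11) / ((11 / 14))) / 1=2628 / 847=3.10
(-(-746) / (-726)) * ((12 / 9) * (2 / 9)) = -2984 / 9801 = -0.30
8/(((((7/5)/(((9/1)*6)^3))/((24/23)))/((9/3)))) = 453496320/161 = 2816747.33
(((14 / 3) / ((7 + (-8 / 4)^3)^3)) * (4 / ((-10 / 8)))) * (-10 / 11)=-448 / 33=-13.58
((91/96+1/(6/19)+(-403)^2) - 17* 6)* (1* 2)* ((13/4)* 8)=202564271/24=8440177.96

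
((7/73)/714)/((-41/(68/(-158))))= 1/709341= 0.00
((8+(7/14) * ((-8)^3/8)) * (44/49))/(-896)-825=-1131867/1372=-824.98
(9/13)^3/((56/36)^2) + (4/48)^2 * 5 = 2664029/15502032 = 0.17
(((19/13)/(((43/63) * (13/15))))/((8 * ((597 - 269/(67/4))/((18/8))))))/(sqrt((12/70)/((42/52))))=75788055 * sqrt(65)/235334062912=0.00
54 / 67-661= -44233 / 67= -660.19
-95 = -95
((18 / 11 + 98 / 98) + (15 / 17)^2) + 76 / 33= 54532 / 9537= 5.72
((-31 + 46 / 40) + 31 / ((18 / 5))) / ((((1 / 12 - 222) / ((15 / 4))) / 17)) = 64991 / 10652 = 6.10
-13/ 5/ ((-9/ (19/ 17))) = 247/ 765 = 0.32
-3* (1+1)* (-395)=2370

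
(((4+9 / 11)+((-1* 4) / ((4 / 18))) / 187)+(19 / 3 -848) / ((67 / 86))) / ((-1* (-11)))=-40429567 / 413457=-97.78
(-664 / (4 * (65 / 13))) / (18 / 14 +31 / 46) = -53452 / 3155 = -16.94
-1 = -1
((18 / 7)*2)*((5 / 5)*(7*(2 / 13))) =5.54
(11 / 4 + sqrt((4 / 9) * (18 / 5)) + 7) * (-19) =-741 / 4 - 38 * sqrt(10) / 5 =-209.28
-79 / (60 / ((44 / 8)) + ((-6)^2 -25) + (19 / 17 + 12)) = -14773 / 6550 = -2.26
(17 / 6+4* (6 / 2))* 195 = 5785 / 2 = 2892.50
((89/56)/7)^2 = 7921/153664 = 0.05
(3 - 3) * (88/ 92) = 0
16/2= 8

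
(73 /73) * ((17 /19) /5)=17 /95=0.18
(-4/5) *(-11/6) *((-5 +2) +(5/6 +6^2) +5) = 2563/45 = 56.96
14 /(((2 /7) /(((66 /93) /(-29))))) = -1078 /899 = -1.20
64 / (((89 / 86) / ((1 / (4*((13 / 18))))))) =24768 / 1157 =21.41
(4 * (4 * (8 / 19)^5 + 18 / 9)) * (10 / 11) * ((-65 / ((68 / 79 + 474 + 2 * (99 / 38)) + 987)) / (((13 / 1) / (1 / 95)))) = -8031566600 / 29989042761293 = -0.00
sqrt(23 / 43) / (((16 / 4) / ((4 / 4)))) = sqrt(989) / 172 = 0.18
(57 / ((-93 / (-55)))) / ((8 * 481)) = 1045 / 119288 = 0.01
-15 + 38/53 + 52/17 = -10113/901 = -11.22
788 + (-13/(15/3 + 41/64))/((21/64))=5920580/7581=780.98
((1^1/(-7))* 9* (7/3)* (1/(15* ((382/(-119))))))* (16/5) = 952/4775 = 0.20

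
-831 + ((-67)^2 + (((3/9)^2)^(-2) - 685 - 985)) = 2069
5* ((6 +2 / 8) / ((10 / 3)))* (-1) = -75 / 8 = -9.38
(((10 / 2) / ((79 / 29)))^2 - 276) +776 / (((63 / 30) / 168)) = 385739789 / 6241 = 61807.37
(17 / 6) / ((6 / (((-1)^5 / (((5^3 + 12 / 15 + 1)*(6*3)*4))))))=-85 / 1643328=-0.00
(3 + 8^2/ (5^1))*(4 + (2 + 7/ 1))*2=2054/ 5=410.80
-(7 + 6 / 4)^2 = -289 / 4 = -72.25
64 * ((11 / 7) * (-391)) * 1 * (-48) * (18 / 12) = 19819008 / 7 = 2831286.86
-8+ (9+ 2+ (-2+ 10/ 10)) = 2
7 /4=1.75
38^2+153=1597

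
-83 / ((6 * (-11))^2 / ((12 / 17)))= -83 / 6171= -0.01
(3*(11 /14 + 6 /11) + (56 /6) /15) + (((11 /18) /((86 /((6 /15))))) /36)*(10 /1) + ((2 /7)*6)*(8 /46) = 606310459 /123367860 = 4.91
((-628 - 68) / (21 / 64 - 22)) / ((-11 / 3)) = -133632 / 15257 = -8.76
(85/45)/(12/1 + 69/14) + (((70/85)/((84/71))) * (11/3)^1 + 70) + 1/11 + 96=134622773/797742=168.75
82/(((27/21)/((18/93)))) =1148/93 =12.34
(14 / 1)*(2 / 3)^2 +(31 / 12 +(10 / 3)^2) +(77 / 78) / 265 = 274503 / 13780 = 19.92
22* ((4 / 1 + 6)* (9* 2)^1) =3960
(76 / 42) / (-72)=-19 / 756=-0.03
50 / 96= 25 / 48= 0.52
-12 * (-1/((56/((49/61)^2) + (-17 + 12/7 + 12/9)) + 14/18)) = 18522/113621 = 0.16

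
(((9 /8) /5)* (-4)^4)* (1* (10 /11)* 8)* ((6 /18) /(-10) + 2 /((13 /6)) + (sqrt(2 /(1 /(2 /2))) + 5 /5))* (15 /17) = 1221.23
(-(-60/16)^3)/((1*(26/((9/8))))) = 30375/13312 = 2.28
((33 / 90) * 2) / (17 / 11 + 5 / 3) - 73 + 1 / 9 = -346591 / 4770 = -72.66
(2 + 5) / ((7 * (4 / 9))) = 9 / 4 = 2.25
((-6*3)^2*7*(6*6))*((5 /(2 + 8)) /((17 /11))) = 449064 /17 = 26415.53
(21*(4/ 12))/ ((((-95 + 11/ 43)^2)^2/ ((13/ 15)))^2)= 1975305846914569/ 2439229565551239905731874092800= 0.00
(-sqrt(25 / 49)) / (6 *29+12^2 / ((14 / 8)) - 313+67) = -0.07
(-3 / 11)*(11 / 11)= -3 / 11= -0.27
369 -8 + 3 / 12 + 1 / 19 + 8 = 28067 / 76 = 369.30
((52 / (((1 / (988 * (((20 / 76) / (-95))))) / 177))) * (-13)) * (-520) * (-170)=550016313600 / 19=28948227031.58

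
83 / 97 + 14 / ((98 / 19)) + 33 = 24831 / 679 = 36.57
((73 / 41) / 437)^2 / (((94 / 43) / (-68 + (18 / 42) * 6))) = -52474663 / 105615214481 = -0.00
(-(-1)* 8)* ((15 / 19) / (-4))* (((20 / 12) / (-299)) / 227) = 50 / 1289587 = 0.00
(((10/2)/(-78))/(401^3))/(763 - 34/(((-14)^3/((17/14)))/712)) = -12005/9343284241081752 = -0.00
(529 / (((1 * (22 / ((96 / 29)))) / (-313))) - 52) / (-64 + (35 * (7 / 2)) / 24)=382285632 / 901813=423.91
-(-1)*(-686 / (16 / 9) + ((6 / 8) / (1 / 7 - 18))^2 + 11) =-93718309 / 250000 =-374.87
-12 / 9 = -4 / 3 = -1.33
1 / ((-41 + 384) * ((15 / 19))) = 19 / 5145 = 0.00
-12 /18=-2 /3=-0.67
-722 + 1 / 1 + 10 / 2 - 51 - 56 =-823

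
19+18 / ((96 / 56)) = 59 / 2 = 29.50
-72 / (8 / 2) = -18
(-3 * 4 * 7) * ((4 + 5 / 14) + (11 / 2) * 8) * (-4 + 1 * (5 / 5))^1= 12186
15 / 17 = 0.88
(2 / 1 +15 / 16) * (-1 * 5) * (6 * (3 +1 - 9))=3525 / 8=440.62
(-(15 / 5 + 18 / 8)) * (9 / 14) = -27 / 8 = -3.38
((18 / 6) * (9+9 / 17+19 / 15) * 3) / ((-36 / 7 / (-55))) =211981 / 204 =1039.12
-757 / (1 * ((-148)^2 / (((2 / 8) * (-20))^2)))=-18925 / 21904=-0.86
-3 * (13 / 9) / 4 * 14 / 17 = -91 / 102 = -0.89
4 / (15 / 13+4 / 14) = 364 / 131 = 2.78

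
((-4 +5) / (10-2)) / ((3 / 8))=1 / 3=0.33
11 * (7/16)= 77/16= 4.81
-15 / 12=-5 / 4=-1.25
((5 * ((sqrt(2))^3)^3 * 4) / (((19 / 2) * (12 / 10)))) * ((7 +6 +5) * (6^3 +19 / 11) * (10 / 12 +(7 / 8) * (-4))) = -61312000 * sqrt(2) / 209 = -414872.07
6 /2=3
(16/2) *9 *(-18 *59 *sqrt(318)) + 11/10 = 11/10 -76464 *sqrt(318) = -1363547.35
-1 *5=-5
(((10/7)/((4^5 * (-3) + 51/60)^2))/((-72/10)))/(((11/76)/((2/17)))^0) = -5000/237685450527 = -0.00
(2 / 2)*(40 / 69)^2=1600 / 4761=0.34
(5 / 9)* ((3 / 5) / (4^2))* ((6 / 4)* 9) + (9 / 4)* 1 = 81 / 32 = 2.53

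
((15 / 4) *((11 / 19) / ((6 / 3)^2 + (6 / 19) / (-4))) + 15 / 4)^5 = 1476.41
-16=-16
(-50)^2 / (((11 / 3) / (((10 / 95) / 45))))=1000 / 627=1.59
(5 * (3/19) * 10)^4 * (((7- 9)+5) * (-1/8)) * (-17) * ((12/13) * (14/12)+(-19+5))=-542193750000/1694173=-320034.47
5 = 5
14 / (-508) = -7 / 254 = -0.03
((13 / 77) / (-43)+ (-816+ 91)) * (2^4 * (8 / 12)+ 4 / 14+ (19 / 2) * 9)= -4862188444 / 69531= -69928.35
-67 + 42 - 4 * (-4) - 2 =-11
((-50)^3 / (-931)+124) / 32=60111 / 7448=8.07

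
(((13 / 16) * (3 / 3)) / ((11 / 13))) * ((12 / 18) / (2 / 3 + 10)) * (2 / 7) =169 / 9856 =0.02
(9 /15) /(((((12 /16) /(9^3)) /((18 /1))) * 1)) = 52488 /5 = 10497.60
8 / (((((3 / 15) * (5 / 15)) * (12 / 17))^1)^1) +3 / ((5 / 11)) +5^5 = 16508 / 5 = 3301.60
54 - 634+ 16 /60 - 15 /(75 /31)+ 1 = -8774 /15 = -584.93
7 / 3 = 2.33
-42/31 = -1.35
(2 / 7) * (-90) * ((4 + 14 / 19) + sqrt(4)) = -173.23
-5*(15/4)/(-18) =25/24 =1.04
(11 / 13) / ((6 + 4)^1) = 11 / 130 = 0.08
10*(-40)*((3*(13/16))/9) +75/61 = -19600/183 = -107.10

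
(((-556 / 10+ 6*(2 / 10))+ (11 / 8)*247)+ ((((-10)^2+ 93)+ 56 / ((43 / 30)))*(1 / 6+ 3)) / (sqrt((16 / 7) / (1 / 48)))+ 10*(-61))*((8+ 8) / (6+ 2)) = -12991 / 20+ 189601*sqrt(21) / 6192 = -509.23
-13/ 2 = -6.50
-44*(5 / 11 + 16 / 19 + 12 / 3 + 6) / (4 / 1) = -2361 / 19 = -124.26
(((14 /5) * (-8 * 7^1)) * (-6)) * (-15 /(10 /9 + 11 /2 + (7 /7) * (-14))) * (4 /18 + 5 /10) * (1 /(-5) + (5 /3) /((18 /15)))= 155792 /95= 1639.92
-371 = -371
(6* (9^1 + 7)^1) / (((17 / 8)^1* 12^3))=4 / 153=0.03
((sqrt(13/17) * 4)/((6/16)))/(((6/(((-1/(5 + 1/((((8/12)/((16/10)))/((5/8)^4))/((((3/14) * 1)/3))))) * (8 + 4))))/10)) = -1835008 * sqrt(221)/734961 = -37.12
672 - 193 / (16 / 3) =10173 / 16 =635.81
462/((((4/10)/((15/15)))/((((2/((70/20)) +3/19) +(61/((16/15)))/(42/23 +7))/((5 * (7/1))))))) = 14680479/61712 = 237.89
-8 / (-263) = 8 / 263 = 0.03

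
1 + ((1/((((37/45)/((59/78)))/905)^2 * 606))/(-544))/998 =101277972939581/101491799891456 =1.00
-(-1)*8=8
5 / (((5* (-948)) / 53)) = -53 / 948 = -0.06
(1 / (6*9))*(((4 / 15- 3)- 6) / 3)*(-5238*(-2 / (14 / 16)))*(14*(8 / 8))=-406624 / 45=-9036.09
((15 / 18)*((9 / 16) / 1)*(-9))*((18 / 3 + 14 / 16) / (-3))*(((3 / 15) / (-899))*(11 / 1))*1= -5445 / 230144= -0.02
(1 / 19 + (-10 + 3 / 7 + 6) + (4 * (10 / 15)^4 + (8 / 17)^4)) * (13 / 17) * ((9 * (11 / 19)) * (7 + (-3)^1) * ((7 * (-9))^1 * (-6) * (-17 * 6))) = 49648487967936 / 30151081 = 1646656.98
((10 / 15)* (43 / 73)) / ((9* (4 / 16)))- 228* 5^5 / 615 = -93608396 / 80811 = -1158.36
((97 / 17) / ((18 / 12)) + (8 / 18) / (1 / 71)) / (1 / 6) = 10820 / 51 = 212.16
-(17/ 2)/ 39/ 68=-1/ 312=-0.00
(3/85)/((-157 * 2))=-3/26690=-0.00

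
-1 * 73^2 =-5329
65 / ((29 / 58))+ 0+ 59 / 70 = 9159 / 70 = 130.84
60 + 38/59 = 3578/59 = 60.64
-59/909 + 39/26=2609/1818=1.44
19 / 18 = 1.06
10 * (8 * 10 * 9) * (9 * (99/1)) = 6415200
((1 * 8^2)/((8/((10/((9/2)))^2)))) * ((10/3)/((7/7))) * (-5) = -160000/243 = -658.44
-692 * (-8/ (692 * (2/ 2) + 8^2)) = 1384/ 189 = 7.32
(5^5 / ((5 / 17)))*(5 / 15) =10625 / 3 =3541.67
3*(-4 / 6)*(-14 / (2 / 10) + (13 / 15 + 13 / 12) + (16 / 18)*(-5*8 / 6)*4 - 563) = 353567 / 270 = 1309.51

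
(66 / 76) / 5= 33 / 190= 0.17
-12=-12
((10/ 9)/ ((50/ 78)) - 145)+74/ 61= -129979/ 915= -142.05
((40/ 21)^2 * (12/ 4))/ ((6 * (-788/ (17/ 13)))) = -3400/ 1129401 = -0.00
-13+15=2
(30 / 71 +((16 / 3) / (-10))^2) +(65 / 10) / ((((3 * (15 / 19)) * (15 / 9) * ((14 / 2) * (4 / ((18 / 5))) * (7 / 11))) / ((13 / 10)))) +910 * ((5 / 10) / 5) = 14424896557 / 156555000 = 92.14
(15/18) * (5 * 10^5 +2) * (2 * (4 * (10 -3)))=70000280/3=23333426.67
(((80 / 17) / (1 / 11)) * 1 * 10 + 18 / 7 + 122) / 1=76424 / 119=642.22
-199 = -199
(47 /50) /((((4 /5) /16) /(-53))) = -4982 /5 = -996.40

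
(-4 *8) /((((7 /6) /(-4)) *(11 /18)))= 13824 /77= 179.53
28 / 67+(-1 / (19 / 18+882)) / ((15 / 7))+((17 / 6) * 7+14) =34.25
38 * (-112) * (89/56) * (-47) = 317908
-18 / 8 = -9 / 4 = -2.25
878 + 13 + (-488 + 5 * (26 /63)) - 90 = 19849 /63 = 315.06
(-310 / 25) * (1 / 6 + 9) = -341 / 3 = -113.67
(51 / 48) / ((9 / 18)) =17 / 8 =2.12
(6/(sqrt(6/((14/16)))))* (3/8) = 3* sqrt(21)/16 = 0.86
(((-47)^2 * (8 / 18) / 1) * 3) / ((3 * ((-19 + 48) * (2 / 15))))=22090 / 87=253.91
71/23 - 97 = -2160/23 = -93.91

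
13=13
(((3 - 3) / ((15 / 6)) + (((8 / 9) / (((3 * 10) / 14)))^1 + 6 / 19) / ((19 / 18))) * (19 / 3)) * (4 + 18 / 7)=172408 / 5985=28.81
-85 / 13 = -6.54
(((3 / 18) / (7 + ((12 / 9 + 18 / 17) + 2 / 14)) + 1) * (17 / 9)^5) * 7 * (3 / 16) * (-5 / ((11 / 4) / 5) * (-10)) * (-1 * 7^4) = -6887613250886375 / 982680336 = -7009006.90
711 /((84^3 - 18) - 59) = 711 /592627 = 0.00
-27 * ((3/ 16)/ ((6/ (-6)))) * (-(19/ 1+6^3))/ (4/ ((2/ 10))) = -3807/ 64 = -59.48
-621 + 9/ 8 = -4959/ 8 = -619.88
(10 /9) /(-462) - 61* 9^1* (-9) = 10272334 /2079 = 4941.00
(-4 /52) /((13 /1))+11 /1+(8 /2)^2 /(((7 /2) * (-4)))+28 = 44778 /1183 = 37.85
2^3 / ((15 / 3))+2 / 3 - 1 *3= -11 / 15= -0.73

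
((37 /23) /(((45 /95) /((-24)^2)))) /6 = 22496 /69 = 326.03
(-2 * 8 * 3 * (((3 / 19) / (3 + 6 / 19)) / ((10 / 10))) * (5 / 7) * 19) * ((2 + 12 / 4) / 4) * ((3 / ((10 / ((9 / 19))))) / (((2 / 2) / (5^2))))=-6750 / 49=-137.76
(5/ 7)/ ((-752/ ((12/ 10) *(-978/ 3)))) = 489/ 1316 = 0.37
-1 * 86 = -86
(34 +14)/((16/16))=48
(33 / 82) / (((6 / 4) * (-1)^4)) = 11 / 41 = 0.27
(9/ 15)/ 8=0.08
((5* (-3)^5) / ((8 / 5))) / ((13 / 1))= -6075 / 104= -58.41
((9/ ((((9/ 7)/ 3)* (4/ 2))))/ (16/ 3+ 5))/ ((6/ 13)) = 2.20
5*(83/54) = 415/54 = 7.69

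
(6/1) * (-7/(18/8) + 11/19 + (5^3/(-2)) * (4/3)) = -29366/57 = -515.19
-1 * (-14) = 14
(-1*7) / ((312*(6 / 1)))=-7 / 1872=-0.00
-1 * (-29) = 29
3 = 3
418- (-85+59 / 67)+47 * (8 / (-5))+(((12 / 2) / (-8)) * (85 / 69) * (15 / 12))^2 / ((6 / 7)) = 116631983417 / 272202240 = 428.48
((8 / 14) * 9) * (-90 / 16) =-405 / 14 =-28.93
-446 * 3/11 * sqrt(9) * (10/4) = -10035/11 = -912.27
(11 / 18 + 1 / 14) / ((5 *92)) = 0.00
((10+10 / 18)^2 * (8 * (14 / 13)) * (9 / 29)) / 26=505400 / 44109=11.46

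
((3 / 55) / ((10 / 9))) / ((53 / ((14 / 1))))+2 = 29339 / 14575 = 2.01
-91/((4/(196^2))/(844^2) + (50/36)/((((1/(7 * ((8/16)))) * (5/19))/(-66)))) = 1867668059712/25021963107677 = 0.07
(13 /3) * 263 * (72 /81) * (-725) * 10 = -198302000 /27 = -7344518.52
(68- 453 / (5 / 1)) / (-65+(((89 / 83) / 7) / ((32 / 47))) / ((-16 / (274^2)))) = 8403584 / 416723235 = 0.02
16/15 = 1.07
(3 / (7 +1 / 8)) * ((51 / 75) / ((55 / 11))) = 0.06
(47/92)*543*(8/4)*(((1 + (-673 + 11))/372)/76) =-5623127/433504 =-12.97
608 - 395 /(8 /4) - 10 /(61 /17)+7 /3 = 150077 /366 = 410.05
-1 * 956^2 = -913936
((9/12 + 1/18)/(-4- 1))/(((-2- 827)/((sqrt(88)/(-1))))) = -29 * sqrt(22)/74610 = -0.00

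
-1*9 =-9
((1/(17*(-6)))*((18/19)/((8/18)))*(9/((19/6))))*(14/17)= -5103/104329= -0.05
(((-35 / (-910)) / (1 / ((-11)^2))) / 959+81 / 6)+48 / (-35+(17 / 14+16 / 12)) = 204348023 / 16992521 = 12.03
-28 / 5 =-5.60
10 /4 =5 /2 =2.50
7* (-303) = -2121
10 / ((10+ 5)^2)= 2 / 45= 0.04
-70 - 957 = -1027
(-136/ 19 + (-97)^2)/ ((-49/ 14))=-357270/ 133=-2686.24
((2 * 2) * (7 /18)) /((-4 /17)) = -119 /18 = -6.61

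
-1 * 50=-50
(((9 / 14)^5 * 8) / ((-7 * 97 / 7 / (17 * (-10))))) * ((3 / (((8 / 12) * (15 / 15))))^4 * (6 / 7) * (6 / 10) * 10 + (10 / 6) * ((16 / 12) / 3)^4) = 296385813285 / 91295624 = 3246.44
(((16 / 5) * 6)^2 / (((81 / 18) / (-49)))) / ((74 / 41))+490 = -1603966 / 925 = -1734.02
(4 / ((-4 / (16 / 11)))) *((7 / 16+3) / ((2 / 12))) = -30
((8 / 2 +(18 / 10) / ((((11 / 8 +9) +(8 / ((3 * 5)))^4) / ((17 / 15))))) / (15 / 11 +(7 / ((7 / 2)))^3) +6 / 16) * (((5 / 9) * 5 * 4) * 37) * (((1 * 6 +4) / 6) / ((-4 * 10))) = -2656419276275 / 188424674928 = -14.10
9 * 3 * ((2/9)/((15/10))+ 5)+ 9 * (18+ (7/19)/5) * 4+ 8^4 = 464137/95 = 4885.65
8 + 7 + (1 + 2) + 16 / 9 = 178 / 9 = 19.78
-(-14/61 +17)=-1023/61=-16.77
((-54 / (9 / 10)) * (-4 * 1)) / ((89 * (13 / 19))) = 4560 / 1157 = 3.94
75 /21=25 /7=3.57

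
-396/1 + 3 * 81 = -153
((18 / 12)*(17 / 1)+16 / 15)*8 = 3188 / 15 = 212.53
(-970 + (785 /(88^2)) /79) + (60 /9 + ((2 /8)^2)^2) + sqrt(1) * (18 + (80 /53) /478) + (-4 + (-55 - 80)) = -100833981867925 /92992399104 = -1084.32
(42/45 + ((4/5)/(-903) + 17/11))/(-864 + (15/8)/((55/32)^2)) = -1353715/471669408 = -0.00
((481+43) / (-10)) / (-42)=131 / 105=1.25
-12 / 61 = -0.20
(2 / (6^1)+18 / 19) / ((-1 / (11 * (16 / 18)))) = -6424 / 513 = -12.52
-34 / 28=-17 / 14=-1.21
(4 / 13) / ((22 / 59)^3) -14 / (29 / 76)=-30864793 / 1003574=-30.75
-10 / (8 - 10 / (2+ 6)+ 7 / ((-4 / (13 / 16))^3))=-2621440 / 1754093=-1.49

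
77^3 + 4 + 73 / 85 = 38805718 / 85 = 456537.86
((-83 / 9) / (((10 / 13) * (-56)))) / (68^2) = 1079 / 23304960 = 0.00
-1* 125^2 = -15625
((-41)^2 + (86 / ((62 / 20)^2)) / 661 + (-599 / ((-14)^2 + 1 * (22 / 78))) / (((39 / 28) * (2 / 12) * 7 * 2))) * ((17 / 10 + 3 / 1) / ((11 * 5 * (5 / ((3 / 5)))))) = 17.23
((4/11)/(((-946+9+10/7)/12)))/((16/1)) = -0.00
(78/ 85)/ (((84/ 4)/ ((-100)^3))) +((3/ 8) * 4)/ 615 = -2131999881/ 48790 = -43697.48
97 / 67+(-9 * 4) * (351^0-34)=79693 / 67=1189.45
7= 7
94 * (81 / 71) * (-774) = -5893236 / 71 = -83003.32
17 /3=5.67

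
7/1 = 7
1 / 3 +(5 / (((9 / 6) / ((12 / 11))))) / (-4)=-0.58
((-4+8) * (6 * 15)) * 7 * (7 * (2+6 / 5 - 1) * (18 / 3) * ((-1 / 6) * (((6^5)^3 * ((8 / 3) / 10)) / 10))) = -12164625920950272 / 25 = -486585036838010.88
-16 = -16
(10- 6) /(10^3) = 1 /250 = 0.00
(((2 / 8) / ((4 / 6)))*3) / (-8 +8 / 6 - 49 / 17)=-459 / 3896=-0.12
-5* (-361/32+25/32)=105/2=52.50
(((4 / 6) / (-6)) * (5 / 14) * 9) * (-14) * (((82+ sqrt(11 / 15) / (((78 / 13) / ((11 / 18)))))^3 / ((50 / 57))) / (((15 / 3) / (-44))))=-27744965.10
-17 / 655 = -0.03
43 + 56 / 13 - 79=-412 / 13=-31.69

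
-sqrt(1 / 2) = -sqrt(2) / 2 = -0.71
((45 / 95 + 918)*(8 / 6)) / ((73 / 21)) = 488628 / 1387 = 352.29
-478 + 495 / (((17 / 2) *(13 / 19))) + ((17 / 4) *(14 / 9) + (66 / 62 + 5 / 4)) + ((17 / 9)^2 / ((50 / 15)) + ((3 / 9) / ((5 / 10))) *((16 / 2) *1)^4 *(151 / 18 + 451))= 4639426764353 / 3699540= 1254055.04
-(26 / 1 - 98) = 72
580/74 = 290/37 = 7.84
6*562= 3372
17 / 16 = 1.06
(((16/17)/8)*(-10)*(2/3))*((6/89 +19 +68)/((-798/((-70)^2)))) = 12054000/28747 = 419.31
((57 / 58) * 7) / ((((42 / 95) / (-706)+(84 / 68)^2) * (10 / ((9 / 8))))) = 331453233 / 653261888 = 0.51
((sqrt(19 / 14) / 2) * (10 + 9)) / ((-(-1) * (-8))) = -1.38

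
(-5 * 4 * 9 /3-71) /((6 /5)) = -655 /6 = -109.17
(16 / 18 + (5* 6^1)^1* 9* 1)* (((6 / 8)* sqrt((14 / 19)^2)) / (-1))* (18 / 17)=-51198 / 323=-158.51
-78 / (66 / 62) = -806 / 11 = -73.27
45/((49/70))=450/7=64.29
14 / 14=1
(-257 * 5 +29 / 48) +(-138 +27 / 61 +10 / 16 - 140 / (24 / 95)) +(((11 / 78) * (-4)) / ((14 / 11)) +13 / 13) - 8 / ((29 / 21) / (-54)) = -12843114647 / 7726992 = -1662.11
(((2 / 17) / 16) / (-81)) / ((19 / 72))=-1 / 2907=-0.00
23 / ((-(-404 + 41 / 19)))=437 / 7635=0.06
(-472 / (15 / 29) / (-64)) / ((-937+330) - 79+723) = 1711 / 4440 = 0.39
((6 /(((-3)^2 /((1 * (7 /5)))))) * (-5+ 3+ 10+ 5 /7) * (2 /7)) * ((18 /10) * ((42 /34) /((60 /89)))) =16287 /2125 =7.66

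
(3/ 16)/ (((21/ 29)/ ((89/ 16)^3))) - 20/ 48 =60758863/ 1376256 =44.15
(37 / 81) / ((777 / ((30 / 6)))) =5 / 1701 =0.00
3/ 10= 0.30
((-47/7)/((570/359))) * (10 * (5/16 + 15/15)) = -16873/304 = -55.50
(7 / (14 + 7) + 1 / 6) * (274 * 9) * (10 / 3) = 4110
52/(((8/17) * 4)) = 221/8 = 27.62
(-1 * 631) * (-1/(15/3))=631/5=126.20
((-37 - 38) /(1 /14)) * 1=-1050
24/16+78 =159/2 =79.50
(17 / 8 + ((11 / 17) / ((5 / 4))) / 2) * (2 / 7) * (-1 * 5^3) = -40525 / 476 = -85.14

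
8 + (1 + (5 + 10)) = 24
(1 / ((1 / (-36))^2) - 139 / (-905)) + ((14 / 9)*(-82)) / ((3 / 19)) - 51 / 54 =23817151 / 48870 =487.36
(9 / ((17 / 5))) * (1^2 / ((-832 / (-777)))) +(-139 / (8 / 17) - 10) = -4284259 / 14144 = -302.90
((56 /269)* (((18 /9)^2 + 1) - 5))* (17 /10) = 0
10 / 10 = 1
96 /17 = 5.65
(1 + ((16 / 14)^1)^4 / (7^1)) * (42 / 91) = 125418 / 218491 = 0.57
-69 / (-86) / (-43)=-69 / 3698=-0.02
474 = 474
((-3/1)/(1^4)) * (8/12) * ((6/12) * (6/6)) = -1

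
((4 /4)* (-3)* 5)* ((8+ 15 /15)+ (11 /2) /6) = -595 /4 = -148.75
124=124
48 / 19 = 2.53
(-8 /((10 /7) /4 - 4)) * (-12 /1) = -448 /17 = -26.35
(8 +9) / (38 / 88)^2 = 32912 / 361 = 91.17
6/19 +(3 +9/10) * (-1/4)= -501/760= -0.66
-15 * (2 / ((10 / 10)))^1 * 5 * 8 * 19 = -22800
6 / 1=6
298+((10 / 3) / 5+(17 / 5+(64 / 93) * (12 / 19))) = 2672599 / 8835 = 302.50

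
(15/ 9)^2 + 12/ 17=533/ 153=3.48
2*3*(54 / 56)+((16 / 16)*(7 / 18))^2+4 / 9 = 14473 / 2268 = 6.38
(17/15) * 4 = 68/15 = 4.53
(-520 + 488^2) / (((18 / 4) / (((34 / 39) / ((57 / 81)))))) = 16158432 / 247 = 65418.75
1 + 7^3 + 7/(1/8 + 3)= 8656/25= 346.24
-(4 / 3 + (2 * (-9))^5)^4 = -1032604218982420896100000000 / 81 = -12748200234350875260493830.00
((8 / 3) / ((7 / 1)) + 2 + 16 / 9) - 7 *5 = -30.84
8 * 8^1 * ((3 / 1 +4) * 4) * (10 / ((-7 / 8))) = -20480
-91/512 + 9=4517/512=8.82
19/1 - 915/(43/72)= -65063/43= -1513.09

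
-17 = -17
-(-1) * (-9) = -9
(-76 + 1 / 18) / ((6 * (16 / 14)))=-9569 / 864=-11.08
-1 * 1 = -1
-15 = -15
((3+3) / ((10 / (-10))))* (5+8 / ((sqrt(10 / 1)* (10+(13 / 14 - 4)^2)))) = -30 - 4704* sqrt(10) / 19045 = -30.78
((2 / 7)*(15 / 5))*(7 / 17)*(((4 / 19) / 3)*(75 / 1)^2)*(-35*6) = -9450000 / 323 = -29256.97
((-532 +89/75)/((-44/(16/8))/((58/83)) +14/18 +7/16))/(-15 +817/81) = -2244384936/628825075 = -3.57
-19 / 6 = -3.17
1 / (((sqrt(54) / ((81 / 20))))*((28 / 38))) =171*sqrt(6) / 560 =0.75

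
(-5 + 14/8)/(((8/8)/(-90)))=585/2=292.50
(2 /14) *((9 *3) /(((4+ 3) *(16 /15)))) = 405 /784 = 0.52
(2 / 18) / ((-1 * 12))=-1 / 108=-0.01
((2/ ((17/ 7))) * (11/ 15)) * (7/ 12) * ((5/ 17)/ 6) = 539/ 31212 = 0.02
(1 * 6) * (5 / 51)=10 / 17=0.59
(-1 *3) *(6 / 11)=-18 / 11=-1.64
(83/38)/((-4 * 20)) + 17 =51597/3040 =16.97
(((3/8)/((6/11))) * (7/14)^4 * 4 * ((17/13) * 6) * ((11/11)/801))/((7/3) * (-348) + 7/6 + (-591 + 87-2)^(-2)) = -0.00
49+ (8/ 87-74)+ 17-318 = -28354/ 87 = -325.91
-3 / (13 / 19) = -57 / 13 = -4.38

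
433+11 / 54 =23393 / 54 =433.20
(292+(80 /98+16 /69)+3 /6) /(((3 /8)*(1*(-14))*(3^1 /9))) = -3969946 /23667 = -167.74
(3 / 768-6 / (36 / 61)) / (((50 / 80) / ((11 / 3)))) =-17171 / 288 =-59.62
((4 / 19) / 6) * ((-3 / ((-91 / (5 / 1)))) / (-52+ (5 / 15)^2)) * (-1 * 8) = 720 / 807443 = 0.00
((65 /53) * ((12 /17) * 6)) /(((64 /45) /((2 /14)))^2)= 1184625 /22604288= 0.05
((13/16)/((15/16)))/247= 1/285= 0.00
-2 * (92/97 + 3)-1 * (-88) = 7770/97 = 80.10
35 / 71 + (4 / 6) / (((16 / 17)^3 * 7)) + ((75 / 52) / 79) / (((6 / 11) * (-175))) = 1903563973 / 3136014336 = 0.61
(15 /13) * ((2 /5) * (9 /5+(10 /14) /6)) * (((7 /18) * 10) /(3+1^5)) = 31 /36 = 0.86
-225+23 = -202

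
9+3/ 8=75/ 8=9.38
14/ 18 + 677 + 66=6694/ 9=743.78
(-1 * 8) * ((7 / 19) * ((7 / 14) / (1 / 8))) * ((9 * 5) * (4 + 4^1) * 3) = -12732.63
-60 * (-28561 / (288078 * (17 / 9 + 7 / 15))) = 6426225 / 2544689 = 2.53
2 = 2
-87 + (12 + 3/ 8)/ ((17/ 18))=-5025/ 68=-73.90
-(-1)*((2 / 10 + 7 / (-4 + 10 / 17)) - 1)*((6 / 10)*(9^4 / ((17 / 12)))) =-97667046 / 12325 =-7924.30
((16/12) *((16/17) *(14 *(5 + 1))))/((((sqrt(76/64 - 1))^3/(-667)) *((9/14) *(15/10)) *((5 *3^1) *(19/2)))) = -4283826176 *sqrt(3)/1177335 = -6302.20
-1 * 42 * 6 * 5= -1260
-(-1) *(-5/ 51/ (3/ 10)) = -50/ 153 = -0.33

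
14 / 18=7 / 9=0.78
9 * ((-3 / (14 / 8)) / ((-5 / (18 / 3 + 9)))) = 324 / 7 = 46.29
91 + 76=167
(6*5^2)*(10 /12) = 125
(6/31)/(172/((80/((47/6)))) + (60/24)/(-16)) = 0.01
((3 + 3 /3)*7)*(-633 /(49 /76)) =-192432 /7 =-27490.29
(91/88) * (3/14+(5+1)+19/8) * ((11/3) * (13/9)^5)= 2321695129/11337408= 204.78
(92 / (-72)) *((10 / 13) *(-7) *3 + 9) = 713 / 78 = 9.14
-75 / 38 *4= -150 / 19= -7.89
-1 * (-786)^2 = -617796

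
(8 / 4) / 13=2 / 13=0.15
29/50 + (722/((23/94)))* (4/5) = 2715387/1150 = 2361.21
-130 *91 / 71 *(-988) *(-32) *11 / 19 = -216536320 / 71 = -3049807.32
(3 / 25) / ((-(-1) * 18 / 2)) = 1 / 75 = 0.01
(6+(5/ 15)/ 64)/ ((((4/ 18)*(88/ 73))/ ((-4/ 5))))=-252507/ 14080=-17.93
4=4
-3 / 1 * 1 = -3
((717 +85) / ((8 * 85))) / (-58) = -401 / 19720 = -0.02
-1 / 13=-0.08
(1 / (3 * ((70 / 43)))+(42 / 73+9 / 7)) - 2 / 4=12002 / 7665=1.57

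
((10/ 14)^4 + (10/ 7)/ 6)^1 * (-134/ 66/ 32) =-120265/ 3803184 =-0.03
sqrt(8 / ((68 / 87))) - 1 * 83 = -83 + sqrt(2958) / 17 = -79.80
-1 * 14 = -14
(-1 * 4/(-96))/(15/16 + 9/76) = 38/963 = 0.04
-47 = -47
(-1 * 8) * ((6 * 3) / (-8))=18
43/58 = 0.74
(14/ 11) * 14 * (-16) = -3136/ 11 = -285.09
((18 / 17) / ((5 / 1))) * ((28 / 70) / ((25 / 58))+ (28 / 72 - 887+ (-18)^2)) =-1263787 / 10625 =-118.94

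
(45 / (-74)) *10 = -225 / 37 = -6.08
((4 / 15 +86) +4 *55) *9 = 13782 / 5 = 2756.40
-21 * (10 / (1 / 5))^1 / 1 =-1050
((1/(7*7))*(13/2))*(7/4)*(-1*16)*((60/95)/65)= -24/665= -0.04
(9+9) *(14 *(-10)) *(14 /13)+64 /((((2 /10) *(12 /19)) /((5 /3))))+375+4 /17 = -2971897 /1989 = -1494.17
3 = 3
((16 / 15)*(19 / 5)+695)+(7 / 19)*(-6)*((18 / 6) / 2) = 991426 / 1425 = 695.74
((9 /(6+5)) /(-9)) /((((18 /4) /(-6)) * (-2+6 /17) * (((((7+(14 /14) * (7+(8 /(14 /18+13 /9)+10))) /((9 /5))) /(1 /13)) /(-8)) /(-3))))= -204 /23023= -0.01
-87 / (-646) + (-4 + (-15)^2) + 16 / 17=143461 / 646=222.08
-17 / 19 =-0.89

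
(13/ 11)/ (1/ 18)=234/ 11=21.27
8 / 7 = 1.14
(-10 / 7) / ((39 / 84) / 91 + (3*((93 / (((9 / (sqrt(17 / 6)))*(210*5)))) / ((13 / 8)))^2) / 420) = -251535375000 / 898471321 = -279.96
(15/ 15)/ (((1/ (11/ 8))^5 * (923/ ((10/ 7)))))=805255/ 105857024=0.01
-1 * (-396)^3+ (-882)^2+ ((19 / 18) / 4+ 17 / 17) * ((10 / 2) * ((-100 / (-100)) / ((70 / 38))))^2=31690042933 / 504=62877069.31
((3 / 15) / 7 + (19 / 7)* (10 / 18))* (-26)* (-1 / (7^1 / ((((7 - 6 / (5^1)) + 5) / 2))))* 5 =37752 / 245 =154.09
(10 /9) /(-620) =-1 /558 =-0.00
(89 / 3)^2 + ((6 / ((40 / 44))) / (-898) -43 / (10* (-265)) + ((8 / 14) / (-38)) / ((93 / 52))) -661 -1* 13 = 4550094908092 / 22075881975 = 206.11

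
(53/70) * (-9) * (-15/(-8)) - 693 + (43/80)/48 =-18970979/26880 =-705.77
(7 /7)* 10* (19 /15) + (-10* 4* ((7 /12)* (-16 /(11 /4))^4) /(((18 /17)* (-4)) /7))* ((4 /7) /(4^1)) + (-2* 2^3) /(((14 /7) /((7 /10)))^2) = 62496082507 /9882675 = 6323.80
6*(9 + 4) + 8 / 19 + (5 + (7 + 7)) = 1851 / 19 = 97.42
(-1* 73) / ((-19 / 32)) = 2336 / 19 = 122.95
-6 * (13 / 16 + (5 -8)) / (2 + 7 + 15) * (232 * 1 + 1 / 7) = 8125 / 64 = 126.95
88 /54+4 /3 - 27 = -649 /27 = -24.04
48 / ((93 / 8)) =128 / 31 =4.13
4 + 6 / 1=10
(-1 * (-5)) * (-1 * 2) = -10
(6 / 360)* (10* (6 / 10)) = 1 / 10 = 0.10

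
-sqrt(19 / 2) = -sqrt(38) / 2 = -3.08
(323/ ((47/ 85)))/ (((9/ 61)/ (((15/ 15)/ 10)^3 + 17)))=632722439/ 9400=67310.90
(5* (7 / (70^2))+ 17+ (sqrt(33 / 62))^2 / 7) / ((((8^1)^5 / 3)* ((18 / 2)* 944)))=74141 / 402747555840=0.00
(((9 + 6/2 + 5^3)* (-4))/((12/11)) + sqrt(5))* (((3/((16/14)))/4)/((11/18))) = -8631/16 + 189* sqrt(5)/176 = -537.04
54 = 54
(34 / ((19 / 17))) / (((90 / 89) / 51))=437257 / 285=1534.24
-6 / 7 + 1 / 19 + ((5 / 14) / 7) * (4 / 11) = -8049 / 10241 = -0.79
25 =25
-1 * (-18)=18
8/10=0.80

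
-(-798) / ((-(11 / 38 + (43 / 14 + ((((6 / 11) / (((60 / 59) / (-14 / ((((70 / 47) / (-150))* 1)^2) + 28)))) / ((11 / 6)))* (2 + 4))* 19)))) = 21403690 / 127008487931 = 0.00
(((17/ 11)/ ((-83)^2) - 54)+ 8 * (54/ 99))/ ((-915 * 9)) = 3761377/ 624040065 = 0.01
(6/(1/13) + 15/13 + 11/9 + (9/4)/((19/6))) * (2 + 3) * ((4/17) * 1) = 3605110/37791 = 95.40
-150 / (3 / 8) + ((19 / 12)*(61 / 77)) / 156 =-57656441 / 144144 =-399.99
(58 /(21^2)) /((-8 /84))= -29 /21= -1.38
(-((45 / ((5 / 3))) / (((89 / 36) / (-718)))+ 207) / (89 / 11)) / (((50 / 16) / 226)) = 13513359024 / 198025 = 68240.67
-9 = -9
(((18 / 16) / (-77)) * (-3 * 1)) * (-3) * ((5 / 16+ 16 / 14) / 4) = -13203 / 275968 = -0.05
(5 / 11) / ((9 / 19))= 95 / 99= 0.96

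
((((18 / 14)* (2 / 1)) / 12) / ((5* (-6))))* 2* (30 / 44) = -3 / 308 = -0.01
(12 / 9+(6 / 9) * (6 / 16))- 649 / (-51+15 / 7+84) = -2769 / 164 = -16.88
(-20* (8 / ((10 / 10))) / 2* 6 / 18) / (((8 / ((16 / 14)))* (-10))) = 8 / 21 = 0.38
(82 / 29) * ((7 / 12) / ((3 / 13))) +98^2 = 5017019 / 522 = 9611.15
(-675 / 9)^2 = 5625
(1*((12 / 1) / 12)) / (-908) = -1 / 908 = -0.00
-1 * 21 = -21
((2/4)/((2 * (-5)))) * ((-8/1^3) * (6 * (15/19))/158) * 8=144/1501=0.10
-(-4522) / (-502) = -2261 / 251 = -9.01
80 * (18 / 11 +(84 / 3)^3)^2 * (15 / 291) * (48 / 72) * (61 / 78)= 1036203758.03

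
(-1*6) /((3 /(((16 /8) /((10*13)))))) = -2 /65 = -0.03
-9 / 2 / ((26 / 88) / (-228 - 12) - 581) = 47520 / 6135373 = 0.01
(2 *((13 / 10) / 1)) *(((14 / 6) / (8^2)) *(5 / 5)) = 91 / 960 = 0.09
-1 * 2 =-2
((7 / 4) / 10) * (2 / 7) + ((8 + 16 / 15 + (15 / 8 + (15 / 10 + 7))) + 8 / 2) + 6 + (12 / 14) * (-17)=12533 / 840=14.92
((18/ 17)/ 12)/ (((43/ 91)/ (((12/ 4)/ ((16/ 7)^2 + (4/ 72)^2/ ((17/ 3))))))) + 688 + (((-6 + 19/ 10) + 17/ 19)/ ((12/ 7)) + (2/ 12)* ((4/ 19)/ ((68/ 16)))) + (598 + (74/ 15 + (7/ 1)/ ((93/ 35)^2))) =582816567023536909/ 451736078859720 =1290.17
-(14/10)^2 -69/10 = -443/50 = -8.86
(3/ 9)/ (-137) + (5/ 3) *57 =39044/ 411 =95.00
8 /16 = 1 /2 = 0.50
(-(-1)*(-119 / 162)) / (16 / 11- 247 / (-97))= -126973 / 691578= -0.18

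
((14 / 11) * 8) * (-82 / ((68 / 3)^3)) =-7749 / 108086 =-0.07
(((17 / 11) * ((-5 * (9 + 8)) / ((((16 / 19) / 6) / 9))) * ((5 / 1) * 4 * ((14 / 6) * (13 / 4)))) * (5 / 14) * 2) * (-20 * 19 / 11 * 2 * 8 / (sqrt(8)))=15258116250 * sqrt(2) / 121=178332520.14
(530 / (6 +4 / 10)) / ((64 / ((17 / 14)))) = 22525 / 14336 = 1.57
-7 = -7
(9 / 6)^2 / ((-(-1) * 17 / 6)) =27 / 34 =0.79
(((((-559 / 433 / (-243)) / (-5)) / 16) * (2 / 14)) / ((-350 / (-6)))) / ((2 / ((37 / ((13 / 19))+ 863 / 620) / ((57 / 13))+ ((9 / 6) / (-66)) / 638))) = -1753913697133 / 1704939197844960000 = -0.00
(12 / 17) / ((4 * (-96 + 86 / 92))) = -138 / 74341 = -0.00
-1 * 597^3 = -212776173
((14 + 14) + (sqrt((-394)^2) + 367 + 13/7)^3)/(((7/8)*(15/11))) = 13400051597152/36015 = 372068626.88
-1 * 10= -10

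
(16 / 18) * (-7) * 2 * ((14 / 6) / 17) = -784 / 459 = -1.71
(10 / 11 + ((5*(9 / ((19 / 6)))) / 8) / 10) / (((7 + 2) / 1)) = 1817 / 15048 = 0.12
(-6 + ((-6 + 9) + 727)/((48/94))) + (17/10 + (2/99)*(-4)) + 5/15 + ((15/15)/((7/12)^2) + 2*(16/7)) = 139034129/97020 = 1433.05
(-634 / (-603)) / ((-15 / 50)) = -6340 / 1809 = -3.50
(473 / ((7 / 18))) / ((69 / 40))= 113520 / 161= 705.09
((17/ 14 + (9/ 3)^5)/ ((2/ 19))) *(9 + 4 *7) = 2403557/ 28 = 85841.32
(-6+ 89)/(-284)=-83/284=-0.29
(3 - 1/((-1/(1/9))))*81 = 252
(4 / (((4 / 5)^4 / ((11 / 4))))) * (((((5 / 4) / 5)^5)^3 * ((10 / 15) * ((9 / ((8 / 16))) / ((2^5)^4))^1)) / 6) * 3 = 20625 / 144115188075855872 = 0.00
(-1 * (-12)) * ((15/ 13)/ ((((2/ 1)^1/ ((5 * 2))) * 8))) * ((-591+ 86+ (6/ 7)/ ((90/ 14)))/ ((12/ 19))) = -719435/ 104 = -6917.64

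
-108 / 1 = -108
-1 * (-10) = 10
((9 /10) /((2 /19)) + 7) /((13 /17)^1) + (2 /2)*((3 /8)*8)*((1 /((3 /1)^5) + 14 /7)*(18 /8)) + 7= 47809 /1170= 40.86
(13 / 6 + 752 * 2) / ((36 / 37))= 334369 / 216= 1548.00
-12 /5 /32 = -3 /40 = -0.08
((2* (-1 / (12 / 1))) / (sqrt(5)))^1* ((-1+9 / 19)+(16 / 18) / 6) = 97* sqrt(5) / 7695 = 0.03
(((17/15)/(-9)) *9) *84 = -476/5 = -95.20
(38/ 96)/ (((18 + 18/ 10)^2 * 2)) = 475/ 940896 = 0.00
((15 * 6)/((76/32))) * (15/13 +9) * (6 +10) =1520640/247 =6156.44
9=9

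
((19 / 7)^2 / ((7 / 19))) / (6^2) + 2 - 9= -79577 / 12348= -6.44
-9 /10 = -0.90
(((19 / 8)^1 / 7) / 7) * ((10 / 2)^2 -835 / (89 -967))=8835 / 7024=1.26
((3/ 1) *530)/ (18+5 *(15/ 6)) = 52.13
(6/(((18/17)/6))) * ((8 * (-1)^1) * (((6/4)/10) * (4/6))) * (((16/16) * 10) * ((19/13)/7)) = -5168/91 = -56.79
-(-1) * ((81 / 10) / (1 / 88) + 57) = 3849 / 5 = 769.80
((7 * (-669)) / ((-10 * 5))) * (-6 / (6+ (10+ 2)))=-1561 / 50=-31.22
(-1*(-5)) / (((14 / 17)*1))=85 / 14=6.07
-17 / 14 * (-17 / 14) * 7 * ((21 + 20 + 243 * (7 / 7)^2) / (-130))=-20519 / 910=-22.55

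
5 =5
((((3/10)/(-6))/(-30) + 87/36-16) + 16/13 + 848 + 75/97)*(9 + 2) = 6961208221/756600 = 9200.65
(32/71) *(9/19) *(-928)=-267264/1349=-198.12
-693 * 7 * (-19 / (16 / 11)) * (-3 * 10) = -15207885 / 8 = -1900985.62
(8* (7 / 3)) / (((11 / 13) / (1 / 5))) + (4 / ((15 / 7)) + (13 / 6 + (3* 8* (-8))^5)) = -28701118954591 / 110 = -260919263223.55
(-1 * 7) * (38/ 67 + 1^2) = -735/ 67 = -10.97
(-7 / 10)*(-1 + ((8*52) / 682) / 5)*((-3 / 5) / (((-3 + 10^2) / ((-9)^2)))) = -2546397 / 8269250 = -0.31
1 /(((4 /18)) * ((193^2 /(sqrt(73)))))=9 * sqrt(73) /74498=0.00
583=583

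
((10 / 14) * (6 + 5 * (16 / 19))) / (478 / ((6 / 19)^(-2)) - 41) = 18430 / 16849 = 1.09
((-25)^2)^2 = 390625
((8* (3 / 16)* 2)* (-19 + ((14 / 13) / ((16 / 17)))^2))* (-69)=39608001 / 10816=3661.98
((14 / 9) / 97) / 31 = 0.00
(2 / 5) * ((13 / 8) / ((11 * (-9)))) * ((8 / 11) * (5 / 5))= -26 / 5445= -0.00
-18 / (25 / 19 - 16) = 38 / 31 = 1.23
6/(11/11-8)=-6/7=-0.86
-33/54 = -11/18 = -0.61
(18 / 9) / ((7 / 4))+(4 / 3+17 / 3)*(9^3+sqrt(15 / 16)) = 7*sqrt(15) / 4+35729 / 7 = 5110.92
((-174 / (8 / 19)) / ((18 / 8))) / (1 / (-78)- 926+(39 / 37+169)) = 530062 / 2181697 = 0.24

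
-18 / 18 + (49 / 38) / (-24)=-961 / 912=-1.05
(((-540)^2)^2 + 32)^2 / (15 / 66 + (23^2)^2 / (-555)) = -88280694861531336818903040 / 6153727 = -14345890687307275220.19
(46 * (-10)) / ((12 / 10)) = -1150 / 3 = -383.33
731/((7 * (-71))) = -731/497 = -1.47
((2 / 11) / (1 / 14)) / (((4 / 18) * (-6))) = -21 / 11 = -1.91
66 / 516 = 11 / 86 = 0.13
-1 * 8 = -8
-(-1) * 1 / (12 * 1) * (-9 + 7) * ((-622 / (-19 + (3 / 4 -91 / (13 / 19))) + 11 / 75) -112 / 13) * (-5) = -513937 / 141570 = -3.63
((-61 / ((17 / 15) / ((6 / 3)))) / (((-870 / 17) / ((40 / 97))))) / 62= 1220 / 87203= 0.01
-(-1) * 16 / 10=8 / 5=1.60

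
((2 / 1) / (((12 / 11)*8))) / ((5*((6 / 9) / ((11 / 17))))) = 121 / 2720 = 0.04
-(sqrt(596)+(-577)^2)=-332929 - 2 * sqrt(149)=-332953.41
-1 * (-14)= 14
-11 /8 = -1.38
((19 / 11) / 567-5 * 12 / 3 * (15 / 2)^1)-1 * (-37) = -704762 / 6237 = -113.00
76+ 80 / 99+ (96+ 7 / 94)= 1608845 / 9306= 172.88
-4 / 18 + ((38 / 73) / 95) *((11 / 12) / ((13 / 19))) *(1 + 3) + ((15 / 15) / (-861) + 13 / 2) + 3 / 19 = 3010490009 / 465740730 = 6.46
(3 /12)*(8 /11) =2 /11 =0.18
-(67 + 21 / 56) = -539 / 8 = -67.38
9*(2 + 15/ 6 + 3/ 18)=42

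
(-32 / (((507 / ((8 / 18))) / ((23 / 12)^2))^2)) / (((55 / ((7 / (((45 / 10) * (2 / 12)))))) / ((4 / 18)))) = -0.00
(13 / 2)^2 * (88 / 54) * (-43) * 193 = -15427841 / 27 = -571401.52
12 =12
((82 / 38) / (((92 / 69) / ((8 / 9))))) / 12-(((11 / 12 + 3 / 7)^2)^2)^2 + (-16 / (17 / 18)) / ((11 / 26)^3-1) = 587508121356685448867 / 76060717186566389760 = 7.72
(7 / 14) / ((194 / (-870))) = -435 / 194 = -2.24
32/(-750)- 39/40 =-3053/3000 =-1.02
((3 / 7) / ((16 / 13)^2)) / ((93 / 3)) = 507 / 55552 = 0.01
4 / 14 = 2 / 7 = 0.29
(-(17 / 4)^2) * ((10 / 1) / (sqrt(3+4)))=-1445 * sqrt(7) / 56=-68.27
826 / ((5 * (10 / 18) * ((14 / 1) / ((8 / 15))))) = 1416 / 125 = 11.33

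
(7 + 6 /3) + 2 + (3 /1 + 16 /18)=134 /9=14.89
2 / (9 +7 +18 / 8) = 8 / 73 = 0.11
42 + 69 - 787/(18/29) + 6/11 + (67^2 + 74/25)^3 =280409583048836627/3093750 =90637440985.48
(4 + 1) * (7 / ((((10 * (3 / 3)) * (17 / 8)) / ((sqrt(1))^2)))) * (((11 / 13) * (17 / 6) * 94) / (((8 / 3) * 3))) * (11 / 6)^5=582843569 / 606528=960.95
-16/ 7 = -2.29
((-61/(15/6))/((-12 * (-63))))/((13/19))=-1159/24570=-0.05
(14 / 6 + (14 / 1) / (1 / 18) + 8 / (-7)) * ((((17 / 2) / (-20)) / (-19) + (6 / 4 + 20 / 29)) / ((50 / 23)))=1987351041 / 7714000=257.63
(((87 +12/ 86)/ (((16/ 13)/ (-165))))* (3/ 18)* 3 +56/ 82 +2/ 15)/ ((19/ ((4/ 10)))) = -4942257973/ 40196400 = -122.95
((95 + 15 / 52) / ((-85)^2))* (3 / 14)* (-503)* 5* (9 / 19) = -13458771 / 3997448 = -3.37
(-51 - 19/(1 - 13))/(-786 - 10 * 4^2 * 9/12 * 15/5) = 593/13752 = 0.04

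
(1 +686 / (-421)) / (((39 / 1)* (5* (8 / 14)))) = -371 / 65676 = -0.01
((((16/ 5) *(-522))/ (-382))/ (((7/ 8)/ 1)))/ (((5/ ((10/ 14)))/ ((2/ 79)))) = 66816/ 3696805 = 0.02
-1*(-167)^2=-27889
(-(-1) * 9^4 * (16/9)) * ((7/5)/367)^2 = 571536/3367225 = 0.17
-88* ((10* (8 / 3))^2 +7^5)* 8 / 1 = -110994752 / 9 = -12332750.22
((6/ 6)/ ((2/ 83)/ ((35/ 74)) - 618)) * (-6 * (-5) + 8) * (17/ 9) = -938315/ 8078139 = -0.12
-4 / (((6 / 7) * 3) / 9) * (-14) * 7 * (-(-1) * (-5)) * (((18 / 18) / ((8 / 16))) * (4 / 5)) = -10976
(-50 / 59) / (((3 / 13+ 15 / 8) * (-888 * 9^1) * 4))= 325 / 25816158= 0.00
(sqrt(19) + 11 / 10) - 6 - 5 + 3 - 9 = -159 / 10 + sqrt(19) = -11.54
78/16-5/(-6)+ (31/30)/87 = 59719/10440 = 5.72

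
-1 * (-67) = 67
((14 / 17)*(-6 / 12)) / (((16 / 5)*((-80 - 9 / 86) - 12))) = 1505 / 1077256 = 0.00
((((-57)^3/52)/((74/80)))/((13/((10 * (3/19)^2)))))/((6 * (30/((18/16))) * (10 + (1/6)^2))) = -10935/237614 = -0.05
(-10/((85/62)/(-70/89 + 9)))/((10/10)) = -5332/89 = -59.91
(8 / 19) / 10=4 / 95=0.04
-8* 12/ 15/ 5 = -1.28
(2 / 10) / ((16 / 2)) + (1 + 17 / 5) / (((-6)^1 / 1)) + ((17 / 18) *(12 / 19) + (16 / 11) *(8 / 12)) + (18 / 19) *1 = 9055 / 5016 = 1.81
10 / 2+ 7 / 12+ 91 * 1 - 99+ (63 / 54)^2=-19 / 18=-1.06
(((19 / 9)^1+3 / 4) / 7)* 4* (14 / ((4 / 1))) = 5.72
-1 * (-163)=163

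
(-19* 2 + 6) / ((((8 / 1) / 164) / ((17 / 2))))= -5576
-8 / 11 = -0.73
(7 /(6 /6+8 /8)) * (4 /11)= 1.27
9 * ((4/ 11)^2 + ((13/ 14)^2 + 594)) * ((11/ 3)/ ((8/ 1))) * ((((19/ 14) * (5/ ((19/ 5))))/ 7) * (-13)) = -13758116775/ 1690304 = -8139.43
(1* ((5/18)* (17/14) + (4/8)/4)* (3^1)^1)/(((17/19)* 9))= 4427/25704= 0.17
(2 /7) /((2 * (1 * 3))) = 1 /21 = 0.05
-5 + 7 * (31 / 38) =27 / 38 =0.71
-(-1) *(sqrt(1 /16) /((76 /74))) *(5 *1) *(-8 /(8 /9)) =-1665 /152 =-10.95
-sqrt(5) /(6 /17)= -17 *sqrt(5) /6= -6.34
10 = 10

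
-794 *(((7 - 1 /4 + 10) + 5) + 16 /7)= -267181 /14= -19084.36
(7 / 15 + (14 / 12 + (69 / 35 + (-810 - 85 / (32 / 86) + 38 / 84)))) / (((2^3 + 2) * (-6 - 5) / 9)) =5213277 / 61600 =84.63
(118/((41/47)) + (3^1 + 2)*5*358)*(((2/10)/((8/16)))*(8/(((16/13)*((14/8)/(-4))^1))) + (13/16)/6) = -454282153/8610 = -52762.15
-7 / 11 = -0.64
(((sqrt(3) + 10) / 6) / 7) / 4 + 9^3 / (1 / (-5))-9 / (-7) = -306067 / 84 + sqrt(3) / 168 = -3643.64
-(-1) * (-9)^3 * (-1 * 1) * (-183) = -133407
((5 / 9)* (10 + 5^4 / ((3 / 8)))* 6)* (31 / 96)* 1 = 389825 / 216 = 1804.75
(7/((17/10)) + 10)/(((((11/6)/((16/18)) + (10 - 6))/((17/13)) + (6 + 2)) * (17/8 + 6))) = 6144/44681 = 0.14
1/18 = 0.06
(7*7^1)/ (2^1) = 49/ 2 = 24.50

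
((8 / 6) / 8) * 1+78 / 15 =5.37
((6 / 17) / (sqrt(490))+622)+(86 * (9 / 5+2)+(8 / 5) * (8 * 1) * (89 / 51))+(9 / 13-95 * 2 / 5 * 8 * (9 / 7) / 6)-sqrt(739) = -sqrt(739)+3 * sqrt(10) / 595+4207933 / 4641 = 879.52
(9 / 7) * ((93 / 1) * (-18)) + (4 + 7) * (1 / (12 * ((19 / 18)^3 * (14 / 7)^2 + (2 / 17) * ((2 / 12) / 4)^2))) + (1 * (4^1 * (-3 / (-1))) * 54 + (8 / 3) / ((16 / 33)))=-39143502215 / 26120206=-1498.59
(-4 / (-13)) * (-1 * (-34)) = 136 / 13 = 10.46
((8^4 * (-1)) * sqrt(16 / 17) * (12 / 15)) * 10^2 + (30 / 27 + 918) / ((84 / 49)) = 14476 / 27 - 1310720 * sqrt(17) / 17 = -317360.15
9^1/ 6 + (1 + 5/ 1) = 15/ 2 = 7.50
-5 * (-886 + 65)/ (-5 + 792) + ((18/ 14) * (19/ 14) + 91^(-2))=90732097/ 13034294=6.96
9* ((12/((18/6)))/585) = 4/65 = 0.06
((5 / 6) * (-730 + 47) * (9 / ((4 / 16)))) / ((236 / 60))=-307350 / 59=-5209.32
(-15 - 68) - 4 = -87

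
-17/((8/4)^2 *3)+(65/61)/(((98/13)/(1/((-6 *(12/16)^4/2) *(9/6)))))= -13212839/8715924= -1.52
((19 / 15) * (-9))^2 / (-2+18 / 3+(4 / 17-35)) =-55233 / 13075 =-4.22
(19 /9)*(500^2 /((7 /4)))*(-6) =-38000000 /21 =-1809523.81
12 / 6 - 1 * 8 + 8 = 2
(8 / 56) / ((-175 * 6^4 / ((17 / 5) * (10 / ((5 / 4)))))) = -17 / 992250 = -0.00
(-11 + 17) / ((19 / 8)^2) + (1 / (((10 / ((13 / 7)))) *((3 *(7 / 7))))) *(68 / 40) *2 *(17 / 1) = 1759477 / 379050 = 4.64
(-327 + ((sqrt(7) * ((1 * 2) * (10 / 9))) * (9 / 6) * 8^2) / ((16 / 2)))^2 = 1007161 / 9 - 17440 * sqrt(7) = 65764.87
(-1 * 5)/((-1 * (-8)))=-5/8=-0.62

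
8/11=0.73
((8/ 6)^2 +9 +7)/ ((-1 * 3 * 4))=-40/ 27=-1.48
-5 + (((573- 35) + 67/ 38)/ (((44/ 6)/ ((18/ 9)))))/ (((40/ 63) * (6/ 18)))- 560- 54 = 76.56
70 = 70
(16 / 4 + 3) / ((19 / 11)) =77 / 19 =4.05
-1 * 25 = -25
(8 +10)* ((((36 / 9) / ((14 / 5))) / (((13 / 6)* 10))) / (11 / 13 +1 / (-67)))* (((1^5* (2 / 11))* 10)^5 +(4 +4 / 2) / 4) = 12451623777 / 408103234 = 30.51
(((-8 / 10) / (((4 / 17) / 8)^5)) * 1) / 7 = -181741696 / 35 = -5192619.89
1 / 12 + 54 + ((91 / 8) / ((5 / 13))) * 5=4847 / 24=201.96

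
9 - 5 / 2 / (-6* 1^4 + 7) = 6.50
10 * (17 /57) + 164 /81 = 7706 /1539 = 5.01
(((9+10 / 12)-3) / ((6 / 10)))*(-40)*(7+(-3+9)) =-53300 / 9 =-5922.22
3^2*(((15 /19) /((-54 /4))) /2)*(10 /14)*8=-200 /133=-1.50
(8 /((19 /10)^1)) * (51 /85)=48 /19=2.53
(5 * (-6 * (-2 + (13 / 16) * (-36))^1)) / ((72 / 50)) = 15625 / 24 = 651.04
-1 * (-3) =3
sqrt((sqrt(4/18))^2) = sqrt(2)/3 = 0.47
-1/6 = -0.17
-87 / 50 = -1.74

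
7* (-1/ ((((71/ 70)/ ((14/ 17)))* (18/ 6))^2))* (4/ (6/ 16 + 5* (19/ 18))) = -215129600/ 592937543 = -0.36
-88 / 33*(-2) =16 / 3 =5.33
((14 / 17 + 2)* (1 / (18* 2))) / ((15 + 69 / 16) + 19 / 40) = 320 / 80733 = 0.00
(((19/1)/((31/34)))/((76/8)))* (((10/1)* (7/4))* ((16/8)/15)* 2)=952/93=10.24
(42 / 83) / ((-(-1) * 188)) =21 / 7802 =0.00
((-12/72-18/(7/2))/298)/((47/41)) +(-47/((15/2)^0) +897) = 500005057/588252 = 849.98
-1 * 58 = -58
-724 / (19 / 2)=-1448 / 19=-76.21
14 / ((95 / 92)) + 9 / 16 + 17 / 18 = 206087 / 13680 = 15.06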